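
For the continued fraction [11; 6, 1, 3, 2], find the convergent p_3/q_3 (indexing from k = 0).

301/27

Using pₖ = aₖpₖ₋₁ + pₖ₋₂, qₖ = aₖqₖ₋₁ + qₖ₋₂ (with p₋₁=1, p₋₂=0, q₋₁=0, q₋₂=1):
  k=0: a=11, p=11, q=1
  k=1: a=6, p=67, q=6
  k=2: a=1, p=78, q=7
  k=3: a=3, p=301, q=27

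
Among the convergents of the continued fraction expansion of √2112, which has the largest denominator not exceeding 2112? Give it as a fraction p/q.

√2112 = [45; 1, 21, 1, 90, …] (period length 4).
Convergents:
  p_0/q_0 = 45/1
  p_1/q_1 = 46/1
  p_2/q_2 = 1011/22
  p_3/q_3 = 1057/23
  p_4/q_4 = 96141/2092
  p_5/q_5 = 97198/2115
q_4 = 2092 ≤ 2112 < 2115 = q_5, so the answer is 96141/2092.

96141/2092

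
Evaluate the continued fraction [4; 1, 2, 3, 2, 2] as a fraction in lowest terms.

263/56

Fold from the inside: start with 2/1.
  2 + 1/2 = 5/2
  3 + 2/5 = 17/5
  2 + 5/17 = 39/17
  1 + 17/39 = 56/39
  4 + 39/56 = 263/56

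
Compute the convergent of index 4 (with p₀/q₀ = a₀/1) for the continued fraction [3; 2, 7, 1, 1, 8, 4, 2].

111/32

Using pₖ = aₖpₖ₋₁ + pₖ₋₂, qₖ = aₖqₖ₋₁ + qₖ₋₂ (with p₋₁=1, p₋₂=0, q₋₁=0, q₋₂=1):
  k=0: a=3, p=3, q=1
  k=1: a=2, p=7, q=2
  k=2: a=7, p=52, q=15
  k=3: a=1, p=59, q=17
  k=4: a=1, p=111, q=32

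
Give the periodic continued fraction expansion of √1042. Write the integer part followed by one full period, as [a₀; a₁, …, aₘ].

[32; 3, 1, 1, 3, 64]

a₀ = ⌊√1042⌋ = 32.
With m₀=0, d₀=1 and mₖ₊₁ = dₖaₖ − mₖ, dₖ₊₁ = (n − mₖ₊₁²)/dₖ, aₖ₊₁ = ⌊(a₀+mₖ₊₁)/dₖ₊₁⌋:
  k=1: m=32, d=18, a=3
  k=2: m=22, d=31, a=1
  k=3: m=9, d=31, a=1
  k=4: m=22, d=18, a=3
  k=5: m=32, d=1, a=64
d=1 and a=2a₀=64 at k=5, so the next step gives (m, d) = (32, 18) again — its k=1 value — and the period has length 5.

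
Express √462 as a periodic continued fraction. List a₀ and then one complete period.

[21; 2, 42]

a₀ = ⌊√462⌋ = 21.
With m₀=0, d₀=1 and mₖ₊₁ = dₖaₖ − mₖ, dₖ₊₁ = (n − mₖ₊₁²)/dₖ, aₖ₊₁ = ⌊(a₀+mₖ₊₁)/dₖ₊₁⌋:
  k=1: m=21, d=21, a=2
  k=2: m=21, d=1, a=42
d=1 and a=2a₀=42 at k=2, so the next step gives (m, d) = (21, 21) again — its k=1 value — and the period has length 2.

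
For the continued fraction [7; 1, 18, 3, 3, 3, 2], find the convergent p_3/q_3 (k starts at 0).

461/58

Using pₖ = aₖpₖ₋₁ + pₖ₋₂, qₖ = aₖqₖ₋₁ + qₖ₋₂ (with p₋₁=1, p₋₂=0, q₋₁=0, q₋₂=1):
  k=0: a=7, p=7, q=1
  k=1: a=1, p=8, q=1
  k=2: a=18, p=151, q=19
  k=3: a=3, p=461, q=58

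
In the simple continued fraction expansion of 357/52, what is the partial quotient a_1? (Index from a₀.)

1

357 = 6·52 + 45   →  a_0 = 6
52 = 1·45 + 7   →  a_1 = 1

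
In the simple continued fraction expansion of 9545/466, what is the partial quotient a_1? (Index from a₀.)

2

9545 = 20·466 + 225   →  a_0 = 20
466 = 2·225 + 16   →  a_1 = 2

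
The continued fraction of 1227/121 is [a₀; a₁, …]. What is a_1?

7

1227 = 10·121 + 17   →  a_0 = 10
121 = 7·17 + 2   →  a_1 = 7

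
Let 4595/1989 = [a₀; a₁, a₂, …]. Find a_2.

4

4595 = 2·1989 + 617   →  a_0 = 2
1989 = 3·617 + 138   →  a_1 = 3
617 = 4·138 + 65   →  a_2 = 4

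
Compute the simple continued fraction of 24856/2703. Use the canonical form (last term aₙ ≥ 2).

[9; 5, 9, 8, 3, 2]

24856 = 9·2703 + 529
2703 = 5·529 + 58
529 = 9·58 + 7
58 = 8·7 + 2
7 = 3·2 + 1
2 = 2·1 + 0  (stop)
So 24856/2703 = [9; 5, 9, 8, 3, 2].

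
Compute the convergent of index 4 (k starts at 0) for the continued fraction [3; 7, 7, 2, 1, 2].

Using pₖ = aₖpₖ₋₁ + pₖ₋₂, qₖ = aₖqₖ₋₁ + qₖ₋₂ (with p₋₁=1, p₋₂=0, q₋₁=0, q₋₂=1):
  k=0: a=3, p=3, q=1
  k=1: a=7, p=22, q=7
  k=2: a=7, p=157, q=50
  k=3: a=2, p=336, q=107
  k=4: a=1, p=493, q=157

493/157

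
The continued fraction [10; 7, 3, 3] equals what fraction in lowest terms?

740/73

Fold from the inside: start with 3/1.
  3 + 1/3 = 10/3
  7 + 3/10 = 73/10
  10 + 10/73 = 740/73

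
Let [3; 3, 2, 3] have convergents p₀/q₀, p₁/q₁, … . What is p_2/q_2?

Using pₖ = aₖpₖ₋₁ + pₖ₋₂, qₖ = aₖqₖ₋₁ + qₖ₋₂ (with p₋₁=1, p₋₂=0, q₋₁=0, q₋₂=1):
  k=0: a=3, p=3, q=1
  k=1: a=3, p=10, q=3
  k=2: a=2, p=23, q=7

23/7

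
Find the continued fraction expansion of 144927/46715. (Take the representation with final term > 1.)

144927 = 3*46715 + 4782
46715 = 9*4782 + 3677
4782 = 1*3677 + 1105
3677 = 3*1105 + 362
1105 = 3*362 + 19
362 = 19*19 + 1
19 = 19*1 + 0  (stop)
So 144927/46715 = [3; 9, 1, 3, 3, 19, 19].

[3; 9, 1, 3, 3, 19, 19]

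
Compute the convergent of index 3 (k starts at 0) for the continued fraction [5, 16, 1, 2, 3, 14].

253/50

Using pₖ = aₖpₖ₋₁ + pₖ₋₂, qₖ = aₖqₖ₋₁ + qₖ₋₂ (with p₋₁=1, p₋₂=0, q₋₁=0, q₋₂=1):
  k=0: a=5, p=5, q=1
  k=1: a=16, p=81, q=16
  k=2: a=1, p=86, q=17
  k=3: a=2, p=253, q=50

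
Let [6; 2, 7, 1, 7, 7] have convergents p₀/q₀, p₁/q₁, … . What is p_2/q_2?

Using pₖ = aₖpₖ₋₁ + pₖ₋₂, qₖ = aₖqₖ₋₁ + qₖ₋₂ (with p₋₁=1, p₋₂=0, q₋₁=0, q₋₂=1):
  k=0: a=6, p=6, q=1
  k=1: a=2, p=13, q=2
  k=2: a=7, p=97, q=15

97/15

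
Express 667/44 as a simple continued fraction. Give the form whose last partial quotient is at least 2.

667 = 15·44 + 7
44 = 6·7 + 2
7 = 3·2 + 1
2 = 2·1 + 0  (stop)
So 667/44 = [15; 6, 3, 2].

[15; 6, 3, 2]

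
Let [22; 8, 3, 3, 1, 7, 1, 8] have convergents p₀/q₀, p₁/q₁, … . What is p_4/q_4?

Using pₖ = aₖpₖ₋₁ + pₖ₋₂, qₖ = aₖqₖ₋₁ + qₖ₋₂ (with p₋₁=1, p₋₂=0, q₋₁=0, q₋₂=1):
  k=0: a=22, p=22, q=1
  k=1: a=8, p=177, q=8
  k=2: a=3, p=553, q=25
  k=3: a=3, p=1836, q=83
  k=4: a=1, p=2389, q=108

2389/108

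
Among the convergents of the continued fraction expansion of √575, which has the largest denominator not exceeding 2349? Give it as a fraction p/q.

√575 = [23; 1, 46, …] (period length 2).
Convergents:
  p_0/q_0 = 23/1
  p_1/q_1 = 24/1
  p_2/q_2 = 1127/47
  p_3/q_3 = 1151/48
  p_4/q_4 = 54073/2255
  p_5/q_5 = 55224/2303
  p_6/q_6 = 2594377/108193
q_5 = 2303 ≤ 2349 < 108193 = q_6, so the answer is 55224/2303.

55224/2303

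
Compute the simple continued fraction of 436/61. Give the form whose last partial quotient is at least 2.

[7; 6, 1, 3, 2]

436 = 7*61 + 9
61 = 6*9 + 7
9 = 1*7 + 2
7 = 3*2 + 1
2 = 2*1 + 0  (stop)
So 436/61 = [7; 6, 1, 3, 2].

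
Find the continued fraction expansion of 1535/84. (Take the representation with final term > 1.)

[18; 3, 1, 1, 1, 7]

1535 = 18×84 + 23
84 = 3×23 + 15
23 = 1×15 + 8
15 = 1×8 + 7
8 = 1×7 + 1
7 = 7×1 + 0  (stop)
So 1535/84 = [18; 3, 1, 1, 1, 7].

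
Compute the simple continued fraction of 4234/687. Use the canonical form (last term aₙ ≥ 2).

4234 = 6·687 + 112
687 = 6·112 + 15
112 = 7·15 + 7
15 = 2·7 + 1
7 = 7·1 + 0  (stop)
So 4234/687 = [6; 6, 7, 2, 7].

[6; 6, 7, 2, 7]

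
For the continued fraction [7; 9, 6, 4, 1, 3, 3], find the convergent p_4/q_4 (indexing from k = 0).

Using pₖ = aₖpₖ₋₁ + pₖ₋₂, qₖ = aₖqₖ₋₁ + qₖ₋₂ (with p₋₁=1, p₋₂=0, q₋₁=0, q₋₂=1):
  k=0: a=7, p=7, q=1
  k=1: a=9, p=64, q=9
  k=2: a=6, p=391, q=55
  k=3: a=4, p=1628, q=229
  k=4: a=1, p=2019, q=284

2019/284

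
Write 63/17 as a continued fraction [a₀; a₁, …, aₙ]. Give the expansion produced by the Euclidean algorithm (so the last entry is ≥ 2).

[3; 1, 2, 2, 2]

63 = 3*17 + 12
17 = 1*12 + 5
12 = 2*5 + 2
5 = 2*2 + 1
2 = 2*1 + 0  (stop)
So 63/17 = [3; 1, 2, 2, 2].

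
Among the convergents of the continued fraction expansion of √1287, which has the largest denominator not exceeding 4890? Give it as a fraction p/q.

√1287 = [35; 1, 6, 1, 70, …] (period length 4).
Convergents:
  p_0/q_0 = 35/1
  p_1/q_1 = 36/1
  p_2/q_2 = 251/7
  p_3/q_3 = 287/8
  p_4/q_4 = 20341/567
  p_5/q_5 = 20628/575
  p_6/q_6 = 144109/4017
  p_7/q_7 = 164737/4592
  p_8/q_8 = 11675699/325457
q_7 = 4592 ≤ 4890 < 325457 = q_8, so the answer is 164737/4592.

164737/4592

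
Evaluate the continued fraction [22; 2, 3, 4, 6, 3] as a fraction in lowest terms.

Fold from the inside: start with 3/1.
  6 + 1/3 = 19/3
  4 + 3/19 = 79/19
  3 + 19/79 = 256/79
  2 + 79/256 = 591/256
  22 + 256/591 = 13258/591

13258/591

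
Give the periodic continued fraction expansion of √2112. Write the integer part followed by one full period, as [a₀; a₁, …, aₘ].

a₀ = ⌊√2112⌋ = 45.

[45; 1, 21, 1, 90]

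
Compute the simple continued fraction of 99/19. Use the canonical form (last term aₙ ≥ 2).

99 = 5·19 + 4
19 = 4·4 + 3
4 = 1·3 + 1
3 = 3·1 + 0  (stop)
So 99/19 = [5; 4, 1, 3].

[5; 4, 1, 3]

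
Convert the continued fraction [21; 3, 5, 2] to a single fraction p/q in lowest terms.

Fold from the inside: start with 2/1.
  5 + 1/2 = 11/2
  3 + 2/11 = 35/11
  21 + 11/35 = 746/35

746/35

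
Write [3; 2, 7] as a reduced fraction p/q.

Using pₖ = aₖpₖ₋₁ + pₖ₋₂ and qₖ = aₖqₖ₋₁ + qₖ₋₂:
  k=0: a=3, p=3, q=1
  k=1: a=2, p=7, q=2
  k=2: a=7, p=52, q=15

52/15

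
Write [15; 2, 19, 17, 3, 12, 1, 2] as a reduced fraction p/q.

Using pₖ = aₖpₖ₋₁ + pₖ₋₂ and qₖ = aₖqₖ₋₁ + qₖ₋₂:
  k=0: a=15, p=15, q=1
  k=1: a=2, p=31, q=2
  k=2: a=19, p=604, q=39
  k=3: a=17, p=10299, q=665
  k=4: a=3, p=31501, q=2034
  k=5: a=12, p=388311, q=25073
  k=6: a=1, p=419812, q=27107
  k=7: a=2, p=1227935, q=79287

1227935/79287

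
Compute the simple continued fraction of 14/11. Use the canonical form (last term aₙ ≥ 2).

[1; 3, 1, 2]

14 = 1·11 + 3
11 = 3·3 + 2
3 = 1·2 + 1
2 = 2·1 + 0  (stop)
So 14/11 = [1; 3, 1, 2].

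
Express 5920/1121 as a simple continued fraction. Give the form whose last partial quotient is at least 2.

5920 = 5×1121 + 315
1121 = 3×315 + 176
315 = 1×176 + 139
176 = 1×139 + 37
139 = 3×37 + 28
37 = 1×28 + 9
28 = 3×9 + 1
9 = 9×1 + 0  (stop)
So 5920/1121 = [5; 3, 1, 1, 3, 1, 3, 9].

[5; 3, 1, 1, 3, 1, 3, 9]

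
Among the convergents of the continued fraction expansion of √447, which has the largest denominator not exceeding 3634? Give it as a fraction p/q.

43807/2072

√447 = [21; 7, 42, …] (period length 2).
Convergents:
  p_0/q_0 = 21/1
  p_1/q_1 = 148/7
  p_2/q_2 = 6237/295
  p_3/q_3 = 43807/2072
  p_4/q_4 = 1846131/87319
q_3 = 2072 ≤ 3634 < 87319 = q_4, so the answer is 43807/2072.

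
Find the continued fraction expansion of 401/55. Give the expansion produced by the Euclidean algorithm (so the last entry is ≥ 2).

[7; 3, 2, 3, 2]

401 = 7·55 + 16
55 = 3·16 + 7
16 = 2·7 + 2
7 = 3·2 + 1
2 = 2·1 + 0  (stop)
So 401/55 = [7; 3, 2, 3, 2].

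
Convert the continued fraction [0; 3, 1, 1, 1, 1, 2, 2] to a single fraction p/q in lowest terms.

Fold from the inside: start with 2/1.
  2 + 1/2 = 5/2
  1 + 2/5 = 7/5
  1 + 5/7 = 12/7
  1 + 7/12 = 19/12
  1 + 12/19 = 31/19
  3 + 19/31 = 112/31
  0 + 31/112 = 31/112

31/112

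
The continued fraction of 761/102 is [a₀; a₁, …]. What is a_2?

5

761 = 7·102 + 47   →  a_0 = 7
102 = 2·47 + 8   →  a_1 = 2
47 = 5·8 + 7   →  a_2 = 5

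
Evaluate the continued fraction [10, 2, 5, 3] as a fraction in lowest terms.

Using pₖ = aₖpₖ₋₁ + pₖ₋₂ and qₖ = aₖqₖ₋₁ + qₖ₋₂:
  k=0: a=10, p=10, q=1
  k=1: a=2, p=21, q=2
  k=2: a=5, p=115, q=11
  k=3: a=3, p=366, q=35

366/35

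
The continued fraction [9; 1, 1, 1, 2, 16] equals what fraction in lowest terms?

1261/131

Fold from the inside: start with 16/1.
  2 + 1/16 = 33/16
  1 + 16/33 = 49/33
  1 + 33/49 = 82/49
  1 + 49/82 = 131/82
  9 + 82/131 = 1261/131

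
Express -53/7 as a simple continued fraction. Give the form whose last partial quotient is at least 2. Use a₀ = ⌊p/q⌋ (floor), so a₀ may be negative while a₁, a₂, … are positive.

[-8; 2, 3]

-53 = -8·7 + 3
7 = 2·3 + 1
3 = 3·1 + 0  (stop)
So -53/7 = [-8; 2, 3].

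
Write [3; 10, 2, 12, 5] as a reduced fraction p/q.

Fold from the inside: start with 5/1.
  12 + 1/5 = 61/5
  2 + 5/61 = 127/61
  10 + 61/127 = 1331/127
  3 + 127/1331 = 4120/1331

4120/1331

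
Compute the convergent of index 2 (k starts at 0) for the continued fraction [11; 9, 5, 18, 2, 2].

511/46

Using pₖ = aₖpₖ₋₁ + pₖ₋₂, qₖ = aₖqₖ₋₁ + qₖ₋₂ (with p₋₁=1, p₋₂=0, q₋₁=0, q₋₂=1):
  k=0: a=11, p=11, q=1
  k=1: a=9, p=100, q=9
  k=2: a=5, p=511, q=46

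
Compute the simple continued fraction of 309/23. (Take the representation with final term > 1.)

[13; 2, 3, 3]

309 = 13·23 + 10
23 = 2·10 + 3
10 = 3·3 + 1
3 = 3·1 + 0  (stop)
So 309/23 = [13; 2, 3, 3].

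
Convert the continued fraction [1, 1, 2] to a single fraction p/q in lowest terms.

Using pₖ = aₖpₖ₋₁ + pₖ₋₂ and qₖ = aₖqₖ₋₁ + qₖ₋₂:
  k=0: a=1, p=1, q=1
  k=1: a=1, p=2, q=1
  k=2: a=2, p=5, q=3

5/3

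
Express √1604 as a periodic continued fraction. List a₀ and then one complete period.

a₀ = ⌊√1604⌋ = 40.
With m₀=0, d₀=1 and mₖ₊₁ = dₖaₖ − mₖ, dₖ₊₁ = (n − mₖ₊₁²)/dₖ, aₖ₊₁ = ⌊(a₀+mₖ₊₁)/dₖ₊₁⌋:
  k=1: m=40, d=4, a=20
  k=2: m=40, d=1, a=80
d=1 and a=2a₀=80 at k=2, so the next step gives (m, d) = (40, 4) again — its k=1 value — and the period has length 2.

[40; 20, 80]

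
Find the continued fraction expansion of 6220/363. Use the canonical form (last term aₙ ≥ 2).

[17; 7, 2, 2, 4, 2]

6220 = 17·363 + 49
363 = 7·49 + 20
49 = 2·20 + 9
20 = 2·9 + 2
9 = 4·2 + 1
2 = 2·1 + 0  (stop)
So 6220/363 = [17; 7, 2, 2, 4, 2].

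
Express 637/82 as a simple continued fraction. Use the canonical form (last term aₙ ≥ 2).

[7; 1, 3, 3, 6]

637 = 7*82 + 63
82 = 1*63 + 19
63 = 3*19 + 6
19 = 3*6 + 1
6 = 6*1 + 0  (stop)
So 637/82 = [7; 1, 3, 3, 6].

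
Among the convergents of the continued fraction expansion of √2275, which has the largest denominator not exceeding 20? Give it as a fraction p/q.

477/10

√2275 = [47; 1, 2, 3, 2, 1, 94, …] (period length 6).
Convergents:
  p_0/q_0 = 47/1
  p_1/q_1 = 48/1
  p_2/q_2 = 143/3
  p_3/q_3 = 477/10
  p_4/q_4 = 1097/23
q_3 = 10 ≤ 20 < 23 = q_4, so the answer is 477/10.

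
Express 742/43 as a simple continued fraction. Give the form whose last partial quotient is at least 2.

[17; 3, 1, 10]

742 = 17·43 + 11
43 = 3·11 + 10
11 = 1·10 + 1
10 = 10·1 + 0  (stop)
So 742/43 = [17; 3, 1, 10].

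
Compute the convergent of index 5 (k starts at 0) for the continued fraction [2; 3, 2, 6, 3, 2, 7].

753/329

Using pₖ = aₖpₖ₋₁ + pₖ₋₂, qₖ = aₖqₖ₋₁ + qₖ₋₂ (with p₋₁=1, p₋₂=0, q₋₁=0, q₋₂=1):
  k=0: a=2, p=2, q=1
  k=1: a=3, p=7, q=3
  k=2: a=2, p=16, q=7
  k=3: a=6, p=103, q=45
  k=4: a=3, p=325, q=142
  k=5: a=2, p=753, q=329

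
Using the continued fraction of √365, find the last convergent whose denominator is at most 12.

√365 = [19; 9, 1, 1, 9, 38, …] (period length 5).
Convergents:
  p_0/q_0 = 19/1
  p_1/q_1 = 172/9
  p_2/q_2 = 191/10
  p_3/q_3 = 363/19
q_2 = 10 ≤ 12 < 19 = q_3, so the answer is 191/10.

191/10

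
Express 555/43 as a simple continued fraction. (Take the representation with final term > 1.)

555 = 12*43 + 39
43 = 1*39 + 4
39 = 9*4 + 3
4 = 1*3 + 1
3 = 3*1 + 0  (stop)
So 555/43 = [12; 1, 9, 1, 3].

[12; 1, 9, 1, 3]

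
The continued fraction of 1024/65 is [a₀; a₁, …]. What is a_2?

1024 = 15·65 + 49   →  a_0 = 15
65 = 1·49 + 16   →  a_1 = 1
49 = 3·16 + 1   →  a_2 = 3

3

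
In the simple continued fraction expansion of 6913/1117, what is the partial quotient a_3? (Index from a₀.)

2

6913 = 6·1117 + 211   →  a_0 = 6
1117 = 5·211 + 62   →  a_1 = 5
211 = 3·62 + 25   →  a_2 = 3
62 = 2·25 + 12   →  a_3 = 2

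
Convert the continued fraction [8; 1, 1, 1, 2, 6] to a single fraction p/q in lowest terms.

440/51

Fold from the inside: start with 6/1.
  2 + 1/6 = 13/6
  1 + 6/13 = 19/13
  1 + 13/19 = 32/19
  1 + 19/32 = 51/32
  8 + 32/51 = 440/51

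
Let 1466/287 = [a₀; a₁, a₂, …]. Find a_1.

1466 = 5·287 + 31   →  a_0 = 5
287 = 9·31 + 8   →  a_1 = 9

9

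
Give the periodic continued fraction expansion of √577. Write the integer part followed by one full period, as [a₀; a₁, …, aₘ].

a₀ = ⌊√577⌋ = 24.
With m₀=0, d₀=1 and mₖ₊₁ = dₖaₖ − mₖ, dₖ₊₁ = (n − mₖ₊₁²)/dₖ, aₖ₊₁ = ⌊(a₀+mₖ₊₁)/dₖ₊₁⌋:
  k=1: m=24, d=1, a=48
d=1 and a=2a₀=48 at k=1, so the next step gives (m, d) = (24, 1) again — its k=1 value — and the period has length 1.

[24; 48]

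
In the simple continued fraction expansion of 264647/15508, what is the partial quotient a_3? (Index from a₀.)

1

264647 = 17·15508 + 1011   →  a_0 = 17
15508 = 15·1011 + 343   →  a_1 = 15
1011 = 2·343 + 325   →  a_2 = 2
343 = 1·325 + 18   →  a_3 = 1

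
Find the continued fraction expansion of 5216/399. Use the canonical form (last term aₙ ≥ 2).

[13; 13, 1, 3, 7]

5216 = 13×399 + 29
399 = 13×29 + 22
29 = 1×22 + 7
22 = 3×7 + 1
7 = 7×1 + 0  (stop)
So 5216/399 = [13; 13, 1, 3, 7].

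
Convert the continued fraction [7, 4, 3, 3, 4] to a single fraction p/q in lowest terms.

1338/185

Fold from the inside: start with 4/1.
  3 + 1/4 = 13/4
  3 + 4/13 = 43/13
  4 + 13/43 = 185/43
  7 + 43/185 = 1338/185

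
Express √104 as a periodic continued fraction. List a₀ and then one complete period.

[10; 5, 20]

a₀ = ⌊√104⌋ = 10.
With m₀=0, d₀=1 and mₖ₊₁ = dₖaₖ − mₖ, dₖ₊₁ = (n − mₖ₊₁²)/dₖ, aₖ₊₁ = ⌊(a₀+mₖ₊₁)/dₖ₊₁⌋:
  k=1: m=10, d=4, a=5
  k=2: m=10, d=1, a=20
d=1 and a=2a₀=20 at k=2, so the next step gives (m, d) = (10, 4) again — its k=1 value — and the period has length 2.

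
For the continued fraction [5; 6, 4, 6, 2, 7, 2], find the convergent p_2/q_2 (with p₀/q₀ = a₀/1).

129/25

Using pₖ = aₖpₖ₋₁ + pₖ₋₂, qₖ = aₖqₖ₋₁ + qₖ₋₂ (with p₋₁=1, p₋₂=0, q₋₁=0, q₋₂=1):
  k=0: a=5, p=5, q=1
  k=1: a=6, p=31, q=6
  k=2: a=4, p=129, q=25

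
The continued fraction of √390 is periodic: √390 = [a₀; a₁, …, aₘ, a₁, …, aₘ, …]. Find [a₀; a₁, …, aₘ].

[19; 1, 2, 1, 38]

a₀ = ⌊√390⌋ = 19.
With m₀=0, d₀=1 and mₖ₊₁ = dₖaₖ − mₖ, dₖ₊₁ = (n − mₖ₊₁²)/dₖ, aₖ₊₁ = ⌊(a₀+mₖ₊₁)/dₖ₊₁⌋:
  k=1: m=19, d=29, a=1
  k=2: m=10, d=10, a=2
  k=3: m=10, d=29, a=1
  k=4: m=19, d=1, a=38
d=1 and a=2a₀=38 at k=4, so the next step gives (m, d) = (19, 29) again — its k=1 value — and the period has length 4.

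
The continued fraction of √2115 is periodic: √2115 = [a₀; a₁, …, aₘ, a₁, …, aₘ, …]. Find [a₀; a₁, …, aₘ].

a₀ = ⌊√2115⌋ = 45.
With m₀=0, d₀=1 and mₖ₊₁ = dₖaₖ − mₖ, dₖ₊₁ = (n − mₖ₊₁²)/dₖ, aₖ₊₁ = ⌊(a₀+mₖ₊₁)/dₖ₊₁⌋:
  k=1: m=45, d=90, a=1
  k=2: m=45, d=1, a=90
d=1 and a=2a₀=90 at k=2, so the next step gives (m, d) = (45, 90) again — its k=1 value — and the period has length 2.

[45; 1, 90]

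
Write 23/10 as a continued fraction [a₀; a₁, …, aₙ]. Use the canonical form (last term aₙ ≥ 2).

23 = 2·10 + 3
10 = 3·3 + 1
3 = 3·1 + 0  (stop)
So 23/10 = [2; 3, 3].

[2; 3, 3]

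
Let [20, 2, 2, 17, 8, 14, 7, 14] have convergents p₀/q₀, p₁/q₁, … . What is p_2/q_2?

102/5

Using pₖ = aₖpₖ₋₁ + pₖ₋₂, qₖ = aₖqₖ₋₁ + qₖ₋₂ (with p₋₁=1, p₋₂=0, q₋₁=0, q₋₂=1):
  k=0: a=20, p=20, q=1
  k=1: a=2, p=41, q=2
  k=2: a=2, p=102, q=5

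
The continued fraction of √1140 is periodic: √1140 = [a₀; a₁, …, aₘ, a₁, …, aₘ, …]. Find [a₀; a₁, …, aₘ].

[33; 1, 3, 4, 3, 1, 66]

a₀ = ⌊√1140⌋ = 33.
With m₀=0, d₀=1 and mₖ₊₁ = dₖaₖ − mₖ, dₖ₊₁ = (n − mₖ₊₁²)/dₖ, aₖ₊₁ = ⌊(a₀+mₖ₊₁)/dₖ₊₁⌋:
  k=1: m=33, d=51, a=1
  k=2: m=18, d=16, a=3
  k=3: m=30, d=15, a=4
  k=4: m=30, d=16, a=3
  k=5: m=18, d=51, a=1
  k=6: m=33, d=1, a=66
d=1 and a=2a₀=66 at k=6, so the next step gives (m, d) = (33, 51) again — its k=1 value — and the period has length 6.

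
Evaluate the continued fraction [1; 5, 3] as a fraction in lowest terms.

Using pₖ = aₖpₖ₋₁ + pₖ₋₂ and qₖ = aₖqₖ₋₁ + qₖ₋₂:
  k=0: a=1, p=1, q=1
  k=1: a=5, p=6, q=5
  k=2: a=3, p=19, q=16

19/16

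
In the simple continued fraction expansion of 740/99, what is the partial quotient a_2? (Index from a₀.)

740 = 7·99 + 47   →  a_0 = 7
99 = 2·47 + 5   →  a_1 = 2
47 = 9·5 + 2   →  a_2 = 9

9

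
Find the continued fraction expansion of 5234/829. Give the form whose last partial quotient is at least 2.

[6; 3, 5, 3, 3, 1, 3]

5234 = 6·829 + 260
829 = 3·260 + 49
260 = 5·49 + 15
49 = 3·15 + 4
15 = 3·4 + 3
4 = 1·3 + 1
3 = 3·1 + 0  (stop)
So 5234/829 = [6; 3, 5, 3, 3, 1, 3].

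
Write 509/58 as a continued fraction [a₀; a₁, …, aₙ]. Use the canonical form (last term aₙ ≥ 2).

509 = 8·58 + 45
58 = 1·45 + 13
45 = 3·13 + 6
13 = 2·6 + 1
6 = 6·1 + 0  (stop)
So 509/58 = [8; 1, 3, 2, 6].

[8; 1, 3, 2, 6]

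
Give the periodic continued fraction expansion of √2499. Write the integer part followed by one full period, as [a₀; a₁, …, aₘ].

a₀ = ⌊√2499⌋ = 49.
With m₀=0, d₀=1 and mₖ₊₁ = dₖaₖ − mₖ, dₖ₊₁ = (n − mₖ₊₁²)/dₖ, aₖ₊₁ = ⌊(a₀+mₖ₊₁)/dₖ₊₁⌋:
  k=1: m=49, d=98, a=1
  k=2: m=49, d=1, a=98
d=1 and a=2a₀=98 at k=2, so the next step gives (m, d) = (49, 98) again — its k=1 value — and the period has length 2.

[49; 1, 98]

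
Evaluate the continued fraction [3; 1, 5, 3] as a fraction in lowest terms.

Fold from the inside: start with 3/1.
  5 + 1/3 = 16/3
  1 + 3/16 = 19/16
  3 + 16/19 = 73/19

73/19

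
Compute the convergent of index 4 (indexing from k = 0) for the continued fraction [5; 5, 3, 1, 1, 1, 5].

Using pₖ = aₖpₖ₋₁ + pₖ₋₂, qₖ = aₖqₖ₋₁ + qₖ₋₂ (with p₋₁=1, p₋₂=0, q₋₁=0, q₋₂=1):
  k=0: a=5, p=5, q=1
  k=1: a=5, p=26, q=5
  k=2: a=3, p=83, q=16
  k=3: a=1, p=109, q=21
  k=4: a=1, p=192, q=37

192/37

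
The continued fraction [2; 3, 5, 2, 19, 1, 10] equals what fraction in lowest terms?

18146/7841

Using pₖ = aₖpₖ₋₁ + pₖ₋₂ and qₖ = aₖqₖ₋₁ + qₖ₋₂:
  k=0: a=2, p=2, q=1
  k=1: a=3, p=7, q=3
  k=2: a=5, p=37, q=16
  k=3: a=2, p=81, q=35
  k=4: a=19, p=1576, q=681
  k=5: a=1, p=1657, q=716
  k=6: a=10, p=18146, q=7841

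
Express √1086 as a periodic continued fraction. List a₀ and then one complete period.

[32; 1, 20, 1, 64]

a₀ = ⌊√1086⌋ = 32.
With m₀=0, d₀=1 and mₖ₊₁ = dₖaₖ − mₖ, dₖ₊₁ = (n − mₖ₊₁²)/dₖ, aₖ₊₁ = ⌊(a₀+mₖ₊₁)/dₖ₊₁⌋:
  k=1: m=32, d=62, a=1
  k=2: m=30, d=3, a=20
  k=3: m=30, d=62, a=1
  k=4: m=32, d=1, a=64
d=1 and a=2a₀=64 at k=4, so the next step gives (m, d) = (32, 62) again — its k=1 value — and the period has length 4.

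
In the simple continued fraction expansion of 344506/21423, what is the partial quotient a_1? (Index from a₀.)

12

344506 = 16·21423 + 1738   →  a_0 = 16
21423 = 12·1738 + 567   →  a_1 = 12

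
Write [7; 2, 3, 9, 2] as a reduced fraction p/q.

1018/137

Fold from the inside: start with 2/1.
  9 + 1/2 = 19/2
  3 + 2/19 = 59/19
  2 + 19/59 = 137/59
  7 + 59/137 = 1018/137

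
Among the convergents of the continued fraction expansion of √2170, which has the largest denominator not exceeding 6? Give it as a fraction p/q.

√2170 = [46; 1, 1, 2, 1, 1, 92, …] (period length 6).
Convergents:
  p_0/q_0 = 46/1
  p_1/q_1 = 47/1
  p_2/q_2 = 93/2
  p_3/q_3 = 233/5
  p_4/q_4 = 326/7
q_3 = 5 ≤ 6 < 7 = q_4, so the answer is 233/5.

233/5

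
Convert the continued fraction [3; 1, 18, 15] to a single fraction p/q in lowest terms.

1129/286

Fold from the inside: start with 15/1.
  18 + 1/15 = 271/15
  1 + 15/271 = 286/271
  3 + 271/286 = 1129/286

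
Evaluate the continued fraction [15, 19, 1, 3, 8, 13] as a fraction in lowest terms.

Using pₖ = aₖpₖ₋₁ + pₖ₋₂ and qₖ = aₖqₖ₋₁ + qₖ₋₂:
  k=0: a=15, p=15, q=1
  k=1: a=19, p=286, q=19
  k=2: a=1, p=301, q=20
  k=3: a=3, p=1189, q=79
  k=4: a=8, p=9813, q=652
  k=5: a=13, p=128758, q=8555

128758/8555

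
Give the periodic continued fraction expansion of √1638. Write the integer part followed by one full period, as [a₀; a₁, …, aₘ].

[40; 2, 8, 2, 80]

a₀ = ⌊√1638⌋ = 40.
With m₀=0, d₀=1 and mₖ₊₁ = dₖaₖ − mₖ, dₖ₊₁ = (n − mₖ₊₁²)/dₖ, aₖ₊₁ = ⌊(a₀+mₖ₊₁)/dₖ₊₁⌋:
  k=1: m=40, d=38, a=2
  k=2: m=36, d=9, a=8
  k=3: m=36, d=38, a=2
  k=4: m=40, d=1, a=80
d=1 and a=2a₀=80 at k=4, so the next step gives (m, d) = (40, 38) again — its k=1 value — and the period has length 4.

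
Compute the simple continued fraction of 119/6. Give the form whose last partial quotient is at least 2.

119 = 19*6 + 5
6 = 1*5 + 1
5 = 5*1 + 0  (stop)
So 119/6 = [19; 1, 5].

[19; 1, 5]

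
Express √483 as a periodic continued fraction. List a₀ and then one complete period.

[21; 1, 42]

a₀ = ⌊√483⌋ = 21.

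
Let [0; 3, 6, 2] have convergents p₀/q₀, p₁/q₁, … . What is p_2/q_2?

6/19

Using pₖ = aₖpₖ₋₁ + pₖ₋₂, qₖ = aₖqₖ₋₁ + qₖ₋₂ (with p₋₁=1, p₋₂=0, q₋₁=0, q₋₂=1):
  k=0: a=0, p=0, q=1
  k=1: a=3, p=1, q=3
  k=2: a=6, p=6, q=19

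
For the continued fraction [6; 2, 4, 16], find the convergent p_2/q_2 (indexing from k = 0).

Using pₖ = aₖpₖ₋₁ + pₖ₋₂, qₖ = aₖqₖ₋₁ + qₖ₋₂ (with p₋₁=1, p₋₂=0, q₋₁=0, q₋₂=1):
  k=0: a=6, p=6, q=1
  k=1: a=2, p=13, q=2
  k=2: a=4, p=58, q=9

58/9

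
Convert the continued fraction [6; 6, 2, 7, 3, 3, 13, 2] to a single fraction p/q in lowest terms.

Fold from the inside: start with 2/1.
  13 + 1/2 = 27/2
  3 + 2/27 = 83/27
  3 + 27/83 = 276/83
  7 + 83/276 = 2015/276
  2 + 276/2015 = 4306/2015
  6 + 2015/4306 = 27851/4306
  6 + 4306/27851 = 171412/27851

171412/27851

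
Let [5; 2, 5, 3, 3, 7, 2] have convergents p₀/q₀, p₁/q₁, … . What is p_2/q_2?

60/11

Using pₖ = aₖpₖ₋₁ + pₖ₋₂, qₖ = aₖqₖ₋₁ + qₖ₋₂ (with p₋₁=1, p₋₂=0, q₋₁=0, q₋₂=1):
  k=0: a=5, p=5, q=1
  k=1: a=2, p=11, q=2
  k=2: a=5, p=60, q=11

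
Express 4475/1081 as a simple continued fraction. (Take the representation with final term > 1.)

[4; 7, 6, 3, 2, 3]

4475 = 4*1081 + 151
1081 = 7*151 + 24
151 = 6*24 + 7
24 = 3*7 + 3
7 = 2*3 + 1
3 = 3*1 + 0  (stop)
So 4475/1081 = [4; 7, 6, 3, 2, 3].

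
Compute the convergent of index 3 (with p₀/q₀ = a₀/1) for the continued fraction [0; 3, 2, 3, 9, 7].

Using pₖ = aₖpₖ₋₁ + pₖ₋₂, qₖ = aₖqₖ₋₁ + qₖ₋₂ (with p₋₁=1, p₋₂=0, q₋₁=0, q₋₂=1):
  k=0: a=0, p=0, q=1
  k=1: a=3, p=1, q=3
  k=2: a=2, p=2, q=7
  k=3: a=3, p=7, q=24

7/24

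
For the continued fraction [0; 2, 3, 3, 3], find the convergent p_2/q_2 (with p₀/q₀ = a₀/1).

3/7

Using pₖ = aₖpₖ₋₁ + pₖ₋₂, qₖ = aₖqₖ₋₁ + qₖ₋₂ (with p₋₁=1, p₋₂=0, q₋₁=0, q₋₂=1):
  k=0: a=0, p=0, q=1
  k=1: a=2, p=1, q=2
  k=2: a=3, p=3, q=7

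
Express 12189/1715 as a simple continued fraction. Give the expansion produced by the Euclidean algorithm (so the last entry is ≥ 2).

12189 = 7·1715 + 184
1715 = 9·184 + 59
184 = 3·59 + 7
59 = 8·7 + 3
7 = 2·3 + 1
3 = 3·1 + 0  (stop)
So 12189/1715 = [7; 9, 3, 8, 2, 3].

[7; 9, 3, 8, 2, 3]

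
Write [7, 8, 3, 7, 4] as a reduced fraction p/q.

5390/757

Using pₖ = aₖpₖ₋₁ + pₖ₋₂ and qₖ = aₖqₖ₋₁ + qₖ₋₂:
  k=0: a=7, p=7, q=1
  k=1: a=8, p=57, q=8
  k=2: a=3, p=178, q=25
  k=3: a=7, p=1303, q=183
  k=4: a=4, p=5390, q=757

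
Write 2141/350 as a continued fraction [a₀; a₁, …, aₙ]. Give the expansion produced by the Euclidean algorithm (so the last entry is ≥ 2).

2141 = 6*350 + 41
350 = 8*41 + 22
41 = 1*22 + 19
22 = 1*19 + 3
19 = 6*3 + 1
3 = 3*1 + 0  (stop)
So 2141/350 = [6; 8, 1, 1, 6, 3].

[6; 8, 1, 1, 6, 3]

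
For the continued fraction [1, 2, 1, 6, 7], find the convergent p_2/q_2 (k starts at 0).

Using pₖ = aₖpₖ₋₁ + pₖ₋₂, qₖ = aₖqₖ₋₁ + qₖ₋₂ (with p₋₁=1, p₋₂=0, q₋₁=0, q₋₂=1):
  k=0: a=1, p=1, q=1
  k=1: a=2, p=3, q=2
  k=2: a=1, p=4, q=3

4/3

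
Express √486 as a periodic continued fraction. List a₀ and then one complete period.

a₀ = ⌊√486⌋ = 22.
With m₀=0, d₀=1 and mₖ₊₁ = dₖaₖ − mₖ, dₖ₊₁ = (n − mₖ₊₁²)/dₖ, aₖ₊₁ = ⌊(a₀+mₖ₊₁)/dₖ₊₁⌋:
  k=1: m=22, d=2, a=22
  k=2: m=22, d=1, a=44
d=1 and a=2a₀=44 at k=2, so the next step gives (m, d) = (22, 2) again — its k=1 value — and the period has length 2.

[22; 22, 44]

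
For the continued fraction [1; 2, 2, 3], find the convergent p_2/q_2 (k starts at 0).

Using pₖ = aₖpₖ₋₁ + pₖ₋₂, qₖ = aₖqₖ₋₁ + qₖ₋₂ (with p₋₁=1, p₋₂=0, q₋₁=0, q₋₂=1):
  k=0: a=1, p=1, q=1
  k=1: a=2, p=3, q=2
  k=2: a=2, p=7, q=5

7/5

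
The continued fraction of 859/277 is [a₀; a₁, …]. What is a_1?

9

859 = 3·277 + 28   →  a_0 = 3
277 = 9·28 + 25   →  a_1 = 9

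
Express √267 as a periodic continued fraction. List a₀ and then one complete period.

a₀ = ⌊√267⌋ = 16.
With m₀=0, d₀=1 and mₖ₊₁ = dₖaₖ − mₖ, dₖ₊₁ = (n − mₖ₊₁²)/dₖ, aₖ₊₁ = ⌊(a₀+mₖ₊₁)/dₖ₊₁⌋:
  k=1: m=16, d=11, a=2
  k=2: m=6, d=21, a=1
  k=3: m=15, d=2, a=15
  k=4: m=15, d=21, a=1
  k=5: m=6, d=11, a=2
  k=6: m=16, d=1, a=32
d=1 and a=2a₀=32 at k=6, so the next step gives (m, d) = (16, 11) again — its k=1 value — and the period has length 6.

[16; 2, 1, 15, 1, 2, 32]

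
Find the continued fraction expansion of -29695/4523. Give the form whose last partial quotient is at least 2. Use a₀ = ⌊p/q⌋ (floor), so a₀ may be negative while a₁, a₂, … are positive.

-29695 = -7·4523 + 1966
4523 = 2·1966 + 591
1966 = 3·591 + 193
591 = 3·193 + 12
193 = 16·12 + 1
12 = 12·1 + 0  (stop)
So -29695/4523 = [-7; 2, 3, 3, 16, 12].

[-7; 2, 3, 3, 16, 12]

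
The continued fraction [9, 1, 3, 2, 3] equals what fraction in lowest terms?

Using pₖ = aₖpₖ₋₁ + pₖ₋₂ and qₖ = aₖqₖ₋₁ + qₖ₋₂:
  k=0: a=9, p=9, q=1
  k=1: a=1, p=10, q=1
  k=2: a=3, p=39, q=4
  k=3: a=2, p=88, q=9
  k=4: a=3, p=303, q=31

303/31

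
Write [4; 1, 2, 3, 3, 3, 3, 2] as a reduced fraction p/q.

3894/829

Fold from the inside: start with 2/1.
  3 + 1/2 = 7/2
  3 + 2/7 = 23/7
  3 + 7/23 = 76/23
  3 + 23/76 = 251/76
  2 + 76/251 = 578/251
  1 + 251/578 = 829/578
  4 + 578/829 = 3894/829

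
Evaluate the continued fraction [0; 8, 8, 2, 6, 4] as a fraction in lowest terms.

Fold from the inside: start with 4/1.
  6 + 1/4 = 25/4
  2 + 4/25 = 54/25
  8 + 25/54 = 457/54
  8 + 54/457 = 3710/457
  0 + 457/3710 = 457/3710

457/3710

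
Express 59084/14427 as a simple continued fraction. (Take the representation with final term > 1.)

59084 = 4*14427 + 1376
14427 = 10*1376 + 667
1376 = 2*667 + 42
667 = 15*42 + 37
42 = 1*37 + 5
37 = 7*5 + 2
5 = 2*2 + 1
2 = 2*1 + 0  (stop)
So 59084/14427 = [4; 10, 2, 15, 1, 7, 2, 2].

[4; 10, 2, 15, 1, 7, 2, 2]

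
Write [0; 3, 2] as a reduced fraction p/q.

2/7

Using pₖ = aₖpₖ₋₁ + pₖ₋₂ and qₖ = aₖqₖ₋₁ + qₖ₋₂:
  k=0: a=0, p=0, q=1
  k=1: a=3, p=1, q=3
  k=2: a=2, p=2, q=7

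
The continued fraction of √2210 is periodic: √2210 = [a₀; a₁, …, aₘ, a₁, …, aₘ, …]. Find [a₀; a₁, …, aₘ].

[47; 94]

a₀ = ⌊√2210⌋ = 47.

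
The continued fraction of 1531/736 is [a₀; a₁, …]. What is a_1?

12

1531 = 2·736 + 59   →  a_0 = 2
736 = 12·59 + 28   →  a_1 = 12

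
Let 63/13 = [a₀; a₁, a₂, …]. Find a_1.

63 = 4·13 + 11   →  a_0 = 4
13 = 1·11 + 2   →  a_1 = 1

1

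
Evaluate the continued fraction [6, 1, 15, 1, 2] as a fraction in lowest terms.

347/50

Using pₖ = aₖpₖ₋₁ + pₖ₋₂ and qₖ = aₖqₖ₋₁ + qₖ₋₂:
  k=0: a=6, p=6, q=1
  k=1: a=1, p=7, q=1
  k=2: a=15, p=111, q=16
  k=3: a=1, p=118, q=17
  k=4: a=2, p=347, q=50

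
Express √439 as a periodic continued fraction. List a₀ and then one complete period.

[20; 1, 19, 1, 40]

a₀ = ⌊√439⌋ = 20.
With m₀=0, d₀=1 and mₖ₊₁ = dₖaₖ − mₖ, dₖ₊₁ = (n − mₖ₊₁²)/dₖ, aₖ₊₁ = ⌊(a₀+mₖ₊₁)/dₖ₊₁⌋:
  k=1: m=20, d=39, a=1
  k=2: m=19, d=2, a=19
  k=3: m=19, d=39, a=1
  k=4: m=20, d=1, a=40
d=1 and a=2a₀=40 at k=4, so the next step gives (m, d) = (20, 39) again — its k=1 value — and the period has length 4.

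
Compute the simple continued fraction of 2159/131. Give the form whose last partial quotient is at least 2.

[16; 2, 12, 1, 1, 2]

2159 = 16*131 + 63
131 = 2*63 + 5
63 = 12*5 + 3
5 = 1*3 + 2
3 = 1*2 + 1
2 = 2*1 + 0  (stop)
So 2159/131 = [16; 2, 12, 1, 1, 2].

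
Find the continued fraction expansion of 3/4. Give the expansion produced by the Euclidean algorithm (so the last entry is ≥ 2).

[0; 1, 3]

3 = 0×4 + 3
4 = 1×3 + 1
3 = 3×1 + 0  (stop)
So 3/4 = [0; 1, 3].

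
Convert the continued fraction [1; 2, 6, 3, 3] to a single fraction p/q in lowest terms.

Fold from the inside: start with 3/1.
  3 + 1/3 = 10/3
  6 + 3/10 = 63/10
  2 + 10/63 = 136/63
  1 + 63/136 = 199/136

199/136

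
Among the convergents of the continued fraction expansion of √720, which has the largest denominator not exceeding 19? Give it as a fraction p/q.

√720 = [26; 1, 4, 1, 52, …] (period length 4).
Convergents:
  p_0/q_0 = 26/1
  p_1/q_1 = 27/1
  p_2/q_2 = 134/5
  p_3/q_3 = 161/6
  p_4/q_4 = 8506/317
q_3 = 6 ≤ 19 < 317 = q_4, so the answer is 161/6.

161/6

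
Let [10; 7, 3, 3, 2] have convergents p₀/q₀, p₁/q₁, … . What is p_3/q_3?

740/73

Using pₖ = aₖpₖ₋₁ + pₖ₋₂, qₖ = aₖqₖ₋₁ + qₖ₋₂ (with p₋₁=1, p₋₂=0, q₋₁=0, q₋₂=1):
  k=0: a=10, p=10, q=1
  k=1: a=7, p=71, q=7
  k=2: a=3, p=223, q=22
  k=3: a=3, p=740, q=73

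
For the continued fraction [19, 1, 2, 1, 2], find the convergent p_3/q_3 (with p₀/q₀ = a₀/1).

Using pₖ = aₖpₖ₋₁ + pₖ₋₂, qₖ = aₖqₖ₋₁ + qₖ₋₂ (with p₋₁=1, p₋₂=0, q₋₁=0, q₋₂=1):
  k=0: a=19, p=19, q=1
  k=1: a=1, p=20, q=1
  k=2: a=2, p=59, q=3
  k=3: a=1, p=79, q=4

79/4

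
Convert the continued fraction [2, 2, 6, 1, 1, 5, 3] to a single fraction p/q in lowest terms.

1215/493

Using pₖ = aₖpₖ₋₁ + pₖ₋₂ and qₖ = aₖqₖ₋₁ + qₖ₋₂:
  k=0: a=2, p=2, q=1
  k=1: a=2, p=5, q=2
  k=2: a=6, p=32, q=13
  k=3: a=1, p=37, q=15
  k=4: a=1, p=69, q=28
  k=5: a=5, p=382, q=155
  k=6: a=3, p=1215, q=493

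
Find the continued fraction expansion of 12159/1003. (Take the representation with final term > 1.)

[12; 8, 6, 2, 9]

12159 = 12*1003 + 123
1003 = 8*123 + 19
123 = 6*19 + 9
19 = 2*9 + 1
9 = 9*1 + 0  (stop)
So 12159/1003 = [12; 8, 6, 2, 9].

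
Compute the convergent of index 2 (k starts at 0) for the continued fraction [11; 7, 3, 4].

Using pₖ = aₖpₖ₋₁ + pₖ₋₂, qₖ = aₖqₖ₋₁ + qₖ₋₂ (with p₋₁=1, p₋₂=0, q₋₁=0, q₋₂=1):
  k=0: a=11, p=11, q=1
  k=1: a=7, p=78, q=7
  k=2: a=3, p=245, q=22

245/22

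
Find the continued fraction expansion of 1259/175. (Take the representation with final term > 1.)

[7; 5, 6, 1, 4]

1259 = 7×175 + 34
175 = 5×34 + 5
34 = 6×5 + 4
5 = 1×4 + 1
4 = 4×1 + 0  (stop)
So 1259/175 = [7; 5, 6, 1, 4].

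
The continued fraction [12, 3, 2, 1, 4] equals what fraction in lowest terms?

578/47

Fold from the inside: start with 4/1.
  1 + 1/4 = 5/4
  2 + 4/5 = 14/5
  3 + 5/14 = 47/14
  12 + 14/47 = 578/47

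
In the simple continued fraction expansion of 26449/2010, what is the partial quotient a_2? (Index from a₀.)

3

26449 = 13·2010 + 319   →  a_0 = 13
2010 = 6·319 + 96   →  a_1 = 6
319 = 3·96 + 31   →  a_2 = 3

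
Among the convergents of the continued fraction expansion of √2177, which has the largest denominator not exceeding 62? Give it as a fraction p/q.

1913/41

√2177 = [46; 1, 1, 1, 12, 1, 1, 1, 92, …] (period length 8).
Convergents:
  p_0/q_0 = 46/1
  p_1/q_1 = 47/1
  p_2/q_2 = 93/2
  p_3/q_3 = 140/3
  p_4/q_4 = 1773/38
  p_5/q_5 = 1913/41
  p_6/q_6 = 3686/79
q_5 = 41 ≤ 62 < 79 = q_6, so the answer is 1913/41.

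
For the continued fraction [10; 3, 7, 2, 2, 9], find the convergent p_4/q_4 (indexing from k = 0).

1197/116

Using pₖ = aₖpₖ₋₁ + pₖ₋₂, qₖ = aₖqₖ₋₁ + qₖ₋₂ (with p₋₁=1, p₋₂=0, q₋₁=0, q₋₂=1):
  k=0: a=10, p=10, q=1
  k=1: a=3, p=31, q=3
  k=2: a=7, p=227, q=22
  k=3: a=2, p=485, q=47
  k=4: a=2, p=1197, q=116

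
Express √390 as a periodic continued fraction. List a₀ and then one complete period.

a₀ = ⌊√390⌋ = 19.
With m₀=0, d₀=1 and mₖ₊₁ = dₖaₖ − mₖ, dₖ₊₁ = (n − mₖ₊₁²)/dₖ, aₖ₊₁ = ⌊(a₀+mₖ₊₁)/dₖ₊₁⌋:
  k=1: m=19, d=29, a=1
  k=2: m=10, d=10, a=2
  k=3: m=10, d=29, a=1
  k=4: m=19, d=1, a=38
d=1 and a=2a₀=38 at k=4, so the next step gives (m, d) = (19, 29) again — its k=1 value — and the period has length 4.

[19; 1, 2, 1, 38]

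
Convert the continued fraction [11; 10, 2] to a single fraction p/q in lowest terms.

Using pₖ = aₖpₖ₋₁ + pₖ₋₂ and qₖ = aₖqₖ₋₁ + qₖ₋₂:
  k=0: a=11, p=11, q=1
  k=1: a=10, p=111, q=10
  k=2: a=2, p=233, q=21

233/21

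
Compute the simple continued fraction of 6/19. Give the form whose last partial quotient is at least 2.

[0; 3, 6]

6 = 0·19 + 6
19 = 3·6 + 1
6 = 6·1 + 0  (stop)
So 6/19 = [0; 3, 6].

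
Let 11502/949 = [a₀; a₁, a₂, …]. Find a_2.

3

11502 = 12·949 + 114   →  a_0 = 12
949 = 8·114 + 37   →  a_1 = 8
114 = 3·37 + 3   →  a_2 = 3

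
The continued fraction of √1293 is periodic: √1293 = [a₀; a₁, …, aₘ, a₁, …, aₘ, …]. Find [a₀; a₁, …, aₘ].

a₀ = ⌊√1293⌋ = 35.
With m₀=0, d₀=1 and mₖ₊₁ = dₖaₖ − mₖ, dₖ₊₁ = (n − mₖ₊₁²)/dₖ, aₖ₊₁ = ⌊(a₀+mₖ₊₁)/dₖ₊₁⌋:
  k=1: m=35, d=68, a=1
  k=2: m=33, d=3, a=22
  k=3: m=33, d=68, a=1
  k=4: m=35, d=1, a=70
d=1 and a=2a₀=70 at k=4, so the next step gives (m, d) = (35, 68) again — its k=1 value — and the period has length 4.

[35; 1, 22, 1, 70]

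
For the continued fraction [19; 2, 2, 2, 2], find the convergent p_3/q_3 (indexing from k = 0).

233/12

Using pₖ = aₖpₖ₋₁ + pₖ₋₂, qₖ = aₖqₖ₋₁ + qₖ₋₂ (with p₋₁=1, p₋₂=0, q₋₁=0, q₋₂=1):
  k=0: a=19, p=19, q=1
  k=1: a=2, p=39, q=2
  k=2: a=2, p=97, q=5
  k=3: a=2, p=233, q=12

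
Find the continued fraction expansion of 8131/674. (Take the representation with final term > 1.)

[12; 15, 1, 2, 14]

8131 = 12*674 + 43
674 = 15*43 + 29
43 = 1*29 + 14
29 = 2*14 + 1
14 = 14*1 + 0  (stop)
So 8131/674 = [12; 15, 1, 2, 14].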